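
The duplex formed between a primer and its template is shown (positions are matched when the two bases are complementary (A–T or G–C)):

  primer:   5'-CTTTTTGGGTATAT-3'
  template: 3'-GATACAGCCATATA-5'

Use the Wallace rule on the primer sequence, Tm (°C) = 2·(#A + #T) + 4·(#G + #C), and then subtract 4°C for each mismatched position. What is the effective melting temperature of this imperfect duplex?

Primer base counts: A=2, T=8, G=3, C=1 → A+T=10, G+C=4
Perfect-match Tm = 2(10) + 4(4) = 20 + 16 = 36°C
Mismatches (positions where the bases are not complementary): 3 (at positions 3, 5, 7)
Effective Tm = 36 − 3×4 = 36 − 12 = 24°C

24°C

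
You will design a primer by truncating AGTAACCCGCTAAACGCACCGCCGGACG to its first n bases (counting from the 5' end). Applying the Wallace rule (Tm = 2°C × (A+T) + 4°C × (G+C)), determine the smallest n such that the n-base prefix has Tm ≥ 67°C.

First 21 bases: AGTAACCCGCTAAACGCACCG → Tm = 66°C (< 67°C)
First 22 bases: AGTAACCCGCTAAACGCACCGC → Tm = 70°C (≥ 67°C)
Each additional base adds 2°C (A/T) or 4°C (G/C), so Tm is non-decreasing in n; n = 22 is the first length to reach 67°C.

n = 22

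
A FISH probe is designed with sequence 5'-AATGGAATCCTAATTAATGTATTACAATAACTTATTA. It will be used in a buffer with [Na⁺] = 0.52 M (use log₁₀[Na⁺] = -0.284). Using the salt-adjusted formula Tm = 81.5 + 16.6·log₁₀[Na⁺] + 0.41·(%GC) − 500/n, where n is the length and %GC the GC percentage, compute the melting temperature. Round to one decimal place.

71.0°C

Length n = 37. Base counts: A=16, T=14, G=3, C=4
G+C = 7, so %GC = 7/37 × 100 = 18.919%
Salt term: 16.6 × (-0.284) = -4.714
GC term: 0.41 × 18.919 = 7.757; length term: −500/37 = −13.514
Tm = 81.5 + (-4.714) + 7.757 − 13.514 = 71.029 → 71.0°C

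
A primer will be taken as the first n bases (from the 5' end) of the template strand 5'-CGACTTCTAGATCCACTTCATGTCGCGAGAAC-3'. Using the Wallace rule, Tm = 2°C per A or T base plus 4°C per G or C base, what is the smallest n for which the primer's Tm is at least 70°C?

First 23 bases: CGACTTCTAGATCCACTTCATGT → Tm = 66°C (< 70°C)
First 24 bases: CGACTTCTAGATCCACTTCATGTC → Tm = 70°C (≥ 70°C)
Each additional base adds 2°C (A/T) or 4°C (G/C), so Tm is non-decreasing in n; n = 24 is the first length to reach 70°C.

n = 24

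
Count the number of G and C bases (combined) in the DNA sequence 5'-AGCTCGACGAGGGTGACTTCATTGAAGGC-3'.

16

Scanning the sequence gives G=10, T=6, A=7, C=6.
G+C = 10 + 6 = 16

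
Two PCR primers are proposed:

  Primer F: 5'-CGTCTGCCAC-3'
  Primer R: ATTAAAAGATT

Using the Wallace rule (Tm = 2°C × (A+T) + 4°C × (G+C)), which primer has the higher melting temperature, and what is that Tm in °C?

Primer F, 34°C

Primer F: A+T=3, G+C=7 → Tm = 2(3)+4(7) = 34°C
Primer R: A+T=10, G+C=1 → Tm = 2(10)+4(1) = 24°C
34°C vs 24°C → primer F is higher.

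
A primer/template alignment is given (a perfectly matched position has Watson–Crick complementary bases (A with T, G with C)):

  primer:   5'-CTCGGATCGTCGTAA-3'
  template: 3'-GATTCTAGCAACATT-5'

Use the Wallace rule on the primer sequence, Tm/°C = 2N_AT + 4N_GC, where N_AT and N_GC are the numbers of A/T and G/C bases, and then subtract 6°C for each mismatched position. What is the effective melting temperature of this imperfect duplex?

28°C

Primer base counts: A=3, T=4, G=4, C=4 → A+T=7, G+C=8
Perfect-match Tm = 2(7) + 4(8) = 14 + 32 = 46°C
Mismatches (positions where the bases are not complementary): 3 (at positions 3, 4, 11)
Effective Tm = 46 − 3×6 = 46 − 18 = 28°C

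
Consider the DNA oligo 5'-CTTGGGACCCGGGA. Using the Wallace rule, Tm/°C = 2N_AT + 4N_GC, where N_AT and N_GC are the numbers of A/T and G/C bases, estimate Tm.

Base counts: C=4, T=2, G=6, A=2
So N_AT = 4 and N_GC = 10.
Tm = 2×4 + 4×10 = 48°C

48°C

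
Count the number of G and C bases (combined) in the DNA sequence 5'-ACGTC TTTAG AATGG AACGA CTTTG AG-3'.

11

Scanning the sequence gives T=8, A=8, C=4, G=7.
G+C = 7 + 4 = 11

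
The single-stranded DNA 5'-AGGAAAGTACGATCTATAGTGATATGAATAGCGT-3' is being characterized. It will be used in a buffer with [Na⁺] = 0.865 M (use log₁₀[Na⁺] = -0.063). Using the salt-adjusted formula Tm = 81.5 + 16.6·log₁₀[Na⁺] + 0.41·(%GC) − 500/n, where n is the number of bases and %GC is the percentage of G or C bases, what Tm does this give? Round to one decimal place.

80.2°C

Length n = 34. Base counts: G=9, A=13, C=3, T=9
G+C = 12, so %GC = 12/34 × 100 = 35.294%
Salt term: 16.6 × (-0.063) = -1.046
GC term: 0.41 × 35.294 = 14.471; length term: −500/34 = −14.706
Tm = 81.5 + (-1.046) + 14.471 − 14.706 = 80.219 → 80.2°C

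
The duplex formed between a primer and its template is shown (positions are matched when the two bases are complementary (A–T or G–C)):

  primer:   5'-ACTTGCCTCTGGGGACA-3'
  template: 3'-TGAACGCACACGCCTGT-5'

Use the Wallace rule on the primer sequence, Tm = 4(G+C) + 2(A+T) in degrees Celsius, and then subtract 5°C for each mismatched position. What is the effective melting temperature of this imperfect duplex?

Primer base counts: A=3, T=4, G=5, C=5 → A+T=7, G+C=10
Perfect-match Tm = 2(7) + 4(10) = 14 + 40 = 54°C
Mismatches (positions where the bases are not complementary): 3 (at positions 7, 9, 12)
Effective Tm = 54 − 3×5 = 54 − 15 = 39°C

39°C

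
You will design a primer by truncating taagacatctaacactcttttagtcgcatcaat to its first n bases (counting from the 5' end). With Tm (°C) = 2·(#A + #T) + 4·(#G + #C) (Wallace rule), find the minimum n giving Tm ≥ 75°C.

n = 28

First 27 bases: TAAGACATCTAACACTCTTTTAGTCGC → Tm = 74°C (< 75°C)
First 28 bases: TAAGACATCTAACACTCTTTTAGTCGCA → Tm = 76°C (≥ 75°C)
Since every base adds ≥2°C, Tm only increases with n, so the threshold is first crossed at n = 28.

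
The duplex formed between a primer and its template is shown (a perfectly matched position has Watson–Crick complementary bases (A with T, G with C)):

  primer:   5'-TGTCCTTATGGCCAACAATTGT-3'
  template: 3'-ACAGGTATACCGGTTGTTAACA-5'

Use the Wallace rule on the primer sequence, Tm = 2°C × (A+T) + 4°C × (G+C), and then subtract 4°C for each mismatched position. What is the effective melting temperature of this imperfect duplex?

58°C

Primer base counts: A=5, T=8, G=4, C=5 → A+T=13, G+C=9
Perfect-match Tm = 2(13) + 4(9) = 26 + 36 = 62°C
Mismatches (positions where the bases are not complementary): 1 (at position 6)
Effective Tm = 62 − 1×4 = 62 − 4 = 58°C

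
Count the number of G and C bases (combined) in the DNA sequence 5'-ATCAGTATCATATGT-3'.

4

T=6, A=5, G=2, C=2
G+C = 2 + 2 = 4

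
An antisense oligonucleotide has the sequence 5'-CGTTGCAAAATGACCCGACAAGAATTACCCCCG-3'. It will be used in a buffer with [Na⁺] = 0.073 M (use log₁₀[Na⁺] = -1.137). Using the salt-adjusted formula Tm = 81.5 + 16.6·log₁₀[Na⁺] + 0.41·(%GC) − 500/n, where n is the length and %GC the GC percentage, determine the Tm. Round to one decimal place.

Length n = 33. T=5, A=11, G=6, C=11
G+C = 17, so %GC = 17/33 × 100 = 51.515%
Salt term: 16.6 × (-1.137) = -18.874
GC term: 0.41 × 51.515 = 21.121; length term: −500/33 = −15.152
Tm = 81.5 + (-18.874) + 21.121 − 15.152 = 68.595 → 68.6°C

68.6°C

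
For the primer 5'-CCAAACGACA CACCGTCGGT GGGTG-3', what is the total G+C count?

Scanning the sequence gives G=8, T=3, C=8, A=6.
Total G or C: 8 + 8 = 16

16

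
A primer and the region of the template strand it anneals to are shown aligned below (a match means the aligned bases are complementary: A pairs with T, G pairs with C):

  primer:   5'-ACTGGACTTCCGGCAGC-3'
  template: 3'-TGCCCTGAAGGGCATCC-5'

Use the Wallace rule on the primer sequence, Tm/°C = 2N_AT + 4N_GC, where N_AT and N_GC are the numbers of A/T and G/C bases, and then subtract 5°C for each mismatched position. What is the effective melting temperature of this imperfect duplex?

Primer base counts: A=3, T=3, G=5, C=6 → A+T=6, G+C=11
Perfect-match Tm = 2(6) + 4(11) = 12 + 44 = 56°C
Mismatches (positions where the bases are not complementary): 4 (at positions 3, 12, 14, 17)
Effective Tm = 56 − 4×5 = 56 − 20 = 36°C

36°C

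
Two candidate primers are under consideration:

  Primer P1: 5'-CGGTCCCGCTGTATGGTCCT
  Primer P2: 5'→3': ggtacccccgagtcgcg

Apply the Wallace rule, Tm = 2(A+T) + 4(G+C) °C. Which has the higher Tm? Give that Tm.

Primer P1: A+T=7, G+C=13 → Tm = 2(7)+4(13) = 66°C
Primer P2: A+T=4, G+C=13 → Tm = 2(4)+4(13) = 60°C
66°C vs 60°C → primer P1 is higher.

Primer P1, 66°C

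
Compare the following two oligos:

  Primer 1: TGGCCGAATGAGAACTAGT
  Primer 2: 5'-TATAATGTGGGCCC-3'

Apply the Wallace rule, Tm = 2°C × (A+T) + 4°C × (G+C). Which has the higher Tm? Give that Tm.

Primer 1, 56°C

Primer 1: A+T=10, G+C=9 → Tm = 2(10)+4(9) = 56°C
Primer 2: A+T=7, G+C=7 → Tm = 2(7)+4(7) = 42°C
56°C vs 42°C → primer 1 is higher.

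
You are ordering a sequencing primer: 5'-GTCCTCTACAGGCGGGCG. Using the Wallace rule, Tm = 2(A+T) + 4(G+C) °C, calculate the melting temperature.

Base counts: C=6, A=2, T=3, G=7
So N_AT = 5 and N_GC = 13.
Tm = 4·13 + 2·5 = 52 + 10 = 62°C

62°C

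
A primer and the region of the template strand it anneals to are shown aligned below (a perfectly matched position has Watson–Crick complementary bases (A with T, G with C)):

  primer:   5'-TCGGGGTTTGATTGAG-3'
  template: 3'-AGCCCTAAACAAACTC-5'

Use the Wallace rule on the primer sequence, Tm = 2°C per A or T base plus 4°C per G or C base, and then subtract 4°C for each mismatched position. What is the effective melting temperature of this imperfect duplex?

Primer base counts: A=2, T=6, G=7, C=1 → A+T=8, G+C=8
Perfect-match Tm = 2(8) + 4(8) = 16 + 32 = 48°C
Mismatches (positions where the bases are not complementary): 2 (at positions 6, 11)
Effective Tm = 48 − 2×4 = 48 − 8 = 40°C

40°C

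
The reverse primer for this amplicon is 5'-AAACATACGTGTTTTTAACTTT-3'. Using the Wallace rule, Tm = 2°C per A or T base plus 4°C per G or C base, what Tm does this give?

54°C

Base counts: A=7, G=2, T=10, C=3
A+T = 17, G+C = 5
Tm = 2×17 + 4×5 = 54°C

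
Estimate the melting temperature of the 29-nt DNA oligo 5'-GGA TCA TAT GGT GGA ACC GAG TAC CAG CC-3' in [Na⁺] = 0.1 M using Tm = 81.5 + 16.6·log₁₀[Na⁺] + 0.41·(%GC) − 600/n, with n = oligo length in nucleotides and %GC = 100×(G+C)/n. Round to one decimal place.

66.8°C

Length n = 29. Counting bases: C=7, T=5, G=9, A=8
G+C = 16, so %GC = 16/29 × 100 = 55.172%
Salt term: 16.6 × (-1) = -16.6
GC term: 0.41 × 55.172 = 22.621; length term: −600/29 = −20.69
Tm = 81.5 + (-16.6) + 22.621 − 20.69 = 66.831 → 66.8°C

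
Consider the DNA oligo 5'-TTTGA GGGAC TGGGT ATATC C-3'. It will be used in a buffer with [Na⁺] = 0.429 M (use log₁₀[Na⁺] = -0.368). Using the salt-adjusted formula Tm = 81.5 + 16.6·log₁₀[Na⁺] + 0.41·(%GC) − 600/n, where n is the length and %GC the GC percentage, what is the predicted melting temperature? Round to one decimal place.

66.3°C

Length n = 21. Base counts: C=3, T=7, A=4, G=7
G+C = 10, so %GC = 10/21 × 100 = 47.619%
Salt term: 16.6 × (-0.368) = -6.109
GC term: 0.41 × 47.619 = 19.524; length term: −600/21 = −28.571
Tm = 81.5 + (-6.109) + 19.524 − 28.571 = 66.344 → 66.3°C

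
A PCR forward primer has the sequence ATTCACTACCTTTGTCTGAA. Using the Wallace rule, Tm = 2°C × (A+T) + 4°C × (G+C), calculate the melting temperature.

Scanning the sequence gives C=5, G=2, T=8, A=5.
AT pairs contribute 13, GC pairs contribute 7.
Tm = 2(13) + 4(7) = 26 + 28 = 54°C

54°C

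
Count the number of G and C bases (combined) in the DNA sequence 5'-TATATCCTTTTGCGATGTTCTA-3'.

7

G=3, C=4, T=11, A=4
Total G or C: 3 + 4 = 7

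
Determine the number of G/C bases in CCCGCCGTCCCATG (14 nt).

Scanning the sequence gives A=1, G=3, C=8, T=2.
G+C = 3 + 8 = 11

11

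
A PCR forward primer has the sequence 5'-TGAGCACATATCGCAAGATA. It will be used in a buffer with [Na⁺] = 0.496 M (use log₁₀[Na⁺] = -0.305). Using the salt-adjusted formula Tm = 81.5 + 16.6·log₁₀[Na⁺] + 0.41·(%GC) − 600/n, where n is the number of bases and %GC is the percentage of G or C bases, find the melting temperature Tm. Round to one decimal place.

62.8°C

Length n = 20. G=4, A=8, C=4, T=4
G+C = 8, so %GC = 8/20 × 100 = 40%
Salt term: 16.6 × (-0.305) = -5.063
GC term: 0.41 × 40 = 16.4; length term: −600/20 = −30
Tm = 81.5 + (-5.063) + 16.4 − 30 = 62.837 → 62.8°C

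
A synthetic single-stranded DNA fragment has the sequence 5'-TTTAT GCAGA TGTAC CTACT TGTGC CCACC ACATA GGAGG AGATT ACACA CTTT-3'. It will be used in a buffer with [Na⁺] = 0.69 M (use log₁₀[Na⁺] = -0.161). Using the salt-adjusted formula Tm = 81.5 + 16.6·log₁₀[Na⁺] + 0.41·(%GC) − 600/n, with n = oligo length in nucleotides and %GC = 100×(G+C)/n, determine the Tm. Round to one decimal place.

Length n = 54. Scanning the sequence gives C=13, A=15, G=10, T=16.
G+C = 23, so %GC = 23/54 × 100 = 42.593%
Salt term: 16.6 × (-0.161) = -2.673
GC term: 0.41 × 42.593 = 17.463; length term: −600/54 = −11.111
Tm = 81.5 + (-2.673) + 17.463 − 11.111 = 85.179 → 85.2°C

85.2°C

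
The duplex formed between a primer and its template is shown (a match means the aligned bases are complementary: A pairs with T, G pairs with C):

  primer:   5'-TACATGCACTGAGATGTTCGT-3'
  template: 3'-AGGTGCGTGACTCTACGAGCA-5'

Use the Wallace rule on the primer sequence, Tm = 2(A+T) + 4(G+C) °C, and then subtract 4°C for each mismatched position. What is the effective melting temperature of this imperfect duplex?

48°C

Primer base counts: A=5, T=7, G=5, C=4 → A+T=12, G+C=9
Perfect-match Tm = 2(12) + 4(9) = 24 + 36 = 60°C
Mismatches (positions where the bases are not complementary): 3 (at positions 2, 5, 17)
Effective Tm = 60 − 3×4 = 60 − 12 = 48°C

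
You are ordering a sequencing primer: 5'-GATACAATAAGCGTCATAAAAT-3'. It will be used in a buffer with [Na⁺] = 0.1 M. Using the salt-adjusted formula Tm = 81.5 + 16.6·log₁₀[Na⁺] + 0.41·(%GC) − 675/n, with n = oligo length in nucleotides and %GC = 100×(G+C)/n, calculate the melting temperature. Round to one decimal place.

Length n = 22. Counting bases: T=5, C=3, G=3, A=11
G+C = 6, so %GC = 6/22 × 100 = 27.273%
Salt term: 16.6 × (-1) = -16.6
GC term: 0.41 × 27.273 = 11.182; length term: −675/22 = −30.682
Tm = 81.5 + (-16.6) + 11.182 − 30.682 = 45.4 → 45.4°C

45.4°C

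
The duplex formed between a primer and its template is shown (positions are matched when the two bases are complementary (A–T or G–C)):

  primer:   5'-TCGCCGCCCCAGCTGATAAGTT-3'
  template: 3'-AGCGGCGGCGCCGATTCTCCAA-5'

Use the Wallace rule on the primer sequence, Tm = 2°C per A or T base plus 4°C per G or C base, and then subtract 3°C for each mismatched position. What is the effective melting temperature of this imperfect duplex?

55°C

Primer base counts: A=4, T=5, G=5, C=8 → A+T=9, G+C=13
Perfect-match Tm = 2(9) + 4(13) = 18 + 52 = 70°C
Mismatches (positions where the bases are not complementary): 5 (at positions 9, 11, 15, 17, 19)
Effective Tm = 70 − 5×3 = 70 − 15 = 55°C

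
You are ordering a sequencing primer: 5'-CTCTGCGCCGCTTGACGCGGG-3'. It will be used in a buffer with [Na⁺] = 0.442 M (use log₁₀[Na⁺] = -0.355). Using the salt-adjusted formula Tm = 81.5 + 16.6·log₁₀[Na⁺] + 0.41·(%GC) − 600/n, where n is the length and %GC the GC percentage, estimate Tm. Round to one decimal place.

78.3°C

Length n = 21. Base counts: T=4, A=1, C=8, G=8
G+C = 16, so %GC = 16/21 × 100 = 76.19%
Salt term: 16.6 × (-0.355) = -5.893
GC term: 0.41 × 76.19 = 31.238; length term: −600/21 = −28.571
Tm = 81.5 + (-5.893) + 31.238 − 28.571 = 78.274 → 78.3°C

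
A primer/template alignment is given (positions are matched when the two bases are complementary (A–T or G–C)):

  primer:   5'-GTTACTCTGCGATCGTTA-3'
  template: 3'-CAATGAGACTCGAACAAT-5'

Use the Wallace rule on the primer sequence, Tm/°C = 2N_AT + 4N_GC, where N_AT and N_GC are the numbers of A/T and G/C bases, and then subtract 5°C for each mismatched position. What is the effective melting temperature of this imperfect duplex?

37°C

Primer base counts: A=3, T=7, G=4, C=4 → A+T=10, G+C=8
Perfect-match Tm = 2(10) + 4(8) = 20 + 32 = 52°C
Mismatches (positions where the bases are not complementary): 3 (at positions 10, 12, 14)
Effective Tm = 52 − 3×5 = 52 − 15 = 37°C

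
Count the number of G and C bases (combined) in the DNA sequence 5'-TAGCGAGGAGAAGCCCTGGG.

Base counts: C=4, G=9, T=2, A=5
Total G or C: 9 + 4 = 13

13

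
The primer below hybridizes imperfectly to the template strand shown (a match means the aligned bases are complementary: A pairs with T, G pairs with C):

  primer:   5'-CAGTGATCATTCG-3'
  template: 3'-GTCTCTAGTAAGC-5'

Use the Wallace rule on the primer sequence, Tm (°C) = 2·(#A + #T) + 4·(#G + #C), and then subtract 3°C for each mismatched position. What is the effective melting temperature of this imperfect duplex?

35°C

Primer base counts: A=3, T=4, G=3, C=3 → A+T=7, G+C=6
Perfect-match Tm = 2(7) + 4(6) = 14 + 24 = 38°C
Mismatches (positions where the bases are not complementary): 1 (at position 4)
Effective Tm = 38 − 1×3 = 38 − 3 = 35°C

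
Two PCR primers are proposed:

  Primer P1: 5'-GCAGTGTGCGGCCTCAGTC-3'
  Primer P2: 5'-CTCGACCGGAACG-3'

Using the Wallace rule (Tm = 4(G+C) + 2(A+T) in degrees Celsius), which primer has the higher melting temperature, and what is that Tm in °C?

Primer P1, 64°C

Primer P1: A+T=6, G+C=13 → Tm = 2(6)+4(13) = 64°C
Primer P2: A+T=4, G+C=9 → Tm = 2(4)+4(9) = 44°C
64°C vs 44°C → primer P1 is higher.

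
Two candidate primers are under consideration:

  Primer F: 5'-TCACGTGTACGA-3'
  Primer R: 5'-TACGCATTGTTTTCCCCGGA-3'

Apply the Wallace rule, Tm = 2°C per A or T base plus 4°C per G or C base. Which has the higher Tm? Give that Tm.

Primer R, 60°C

Primer F: A+T=6, G+C=6 → Tm = 2(6)+4(6) = 36°C
Primer R: A+T=10, G+C=10 → Tm = 2(10)+4(10) = 60°C
36°C vs 60°C → primer R is higher.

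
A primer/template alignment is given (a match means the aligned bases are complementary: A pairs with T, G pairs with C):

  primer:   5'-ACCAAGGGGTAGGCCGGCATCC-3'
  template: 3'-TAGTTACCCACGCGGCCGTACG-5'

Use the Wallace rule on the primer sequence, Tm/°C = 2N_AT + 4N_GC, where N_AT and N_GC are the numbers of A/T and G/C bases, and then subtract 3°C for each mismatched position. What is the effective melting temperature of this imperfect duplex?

59°C

Primer base counts: A=5, T=2, G=8, C=7 → A+T=7, G+C=15
Perfect-match Tm = 2(7) + 4(15) = 14 + 60 = 74°C
Mismatches (positions where the bases are not complementary): 5 (at positions 2, 6, 11, 12, 21)
Effective Tm = 74 − 5×3 = 74 − 15 = 59°C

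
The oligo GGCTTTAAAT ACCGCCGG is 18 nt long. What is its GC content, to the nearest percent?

56%

A=4, C=5, G=5, T=4
G+C = 5 + 5 = 10 out of 18 bases
%GC = 10/18 × 100 = 55.56% ≈ 56%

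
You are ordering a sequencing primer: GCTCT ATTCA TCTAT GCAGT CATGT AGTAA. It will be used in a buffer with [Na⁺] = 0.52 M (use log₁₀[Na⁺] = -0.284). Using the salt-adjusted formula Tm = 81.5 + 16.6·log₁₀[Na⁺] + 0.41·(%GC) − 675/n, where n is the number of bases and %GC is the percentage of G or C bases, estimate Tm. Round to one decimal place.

69.3°C

Length n = 30. Counting bases: T=11, C=6, A=8, G=5
G+C = 11, so %GC = 11/30 × 100 = 36.667%
Salt term: 16.6 × (-0.284) = -4.714
GC term: 0.41 × 36.667 = 15.033; length term: −675/30 = −22.5
Tm = 81.5 + (-4.714) + 15.033 − 22.5 = 69.319 → 69.3°C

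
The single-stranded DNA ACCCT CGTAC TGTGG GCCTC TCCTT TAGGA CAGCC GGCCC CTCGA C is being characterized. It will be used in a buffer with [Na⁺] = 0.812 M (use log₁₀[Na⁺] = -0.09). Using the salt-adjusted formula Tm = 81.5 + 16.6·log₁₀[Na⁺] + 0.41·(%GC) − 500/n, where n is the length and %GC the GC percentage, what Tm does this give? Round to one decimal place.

Length n = 46. Counting bases: T=10, A=6, C=19, G=11
G+C = 30, so %GC = 30/46 × 100 = 65.217%
Salt term: 16.6 × (-0.09) = -1.494
GC term: 0.41 × 65.217 = 26.739; length term: −500/46 = −10.87
Tm = 81.5 + (-1.494) + 26.739 − 10.87 = 95.875 → 95.9°C

95.9°C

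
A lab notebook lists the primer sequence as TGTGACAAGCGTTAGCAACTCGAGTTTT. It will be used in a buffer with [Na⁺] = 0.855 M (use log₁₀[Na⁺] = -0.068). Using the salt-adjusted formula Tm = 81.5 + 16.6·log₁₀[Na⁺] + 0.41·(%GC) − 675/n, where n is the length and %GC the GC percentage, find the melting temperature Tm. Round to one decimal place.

73.8°C

Length n = 28. T=9, G=7, A=7, C=5
G+C = 12, so %GC = 12/28 × 100 = 42.857%
Salt term: 16.6 × (-0.068) = -1.129
GC term: 0.41 × 42.857 = 17.571; length term: −675/28 = −24.107
Tm = 81.5 + (-1.129) + 17.571 − 24.107 = 73.835 → 73.8°C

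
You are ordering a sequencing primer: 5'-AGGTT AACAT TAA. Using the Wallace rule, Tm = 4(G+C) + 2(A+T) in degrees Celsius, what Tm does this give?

Counting bases: A=6, C=1, G=2, T=4
A+T = 10, G+C = 3
Tm = 2×10 + 4×3 = 32°C

32°C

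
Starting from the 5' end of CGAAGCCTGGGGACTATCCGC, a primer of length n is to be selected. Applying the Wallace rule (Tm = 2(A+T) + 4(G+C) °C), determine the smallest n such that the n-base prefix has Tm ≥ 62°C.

n = 19

First 18 bases: CGAAGCCTGGGGACTATC → Tm = 58°C (< 62°C)
First 19 bases: CGAAGCCTGGGGACTATCC → Tm = 62°C (≥ 62°C)
Since every base adds ≥2°C, Tm only increases with n, so the threshold is first crossed at n = 19.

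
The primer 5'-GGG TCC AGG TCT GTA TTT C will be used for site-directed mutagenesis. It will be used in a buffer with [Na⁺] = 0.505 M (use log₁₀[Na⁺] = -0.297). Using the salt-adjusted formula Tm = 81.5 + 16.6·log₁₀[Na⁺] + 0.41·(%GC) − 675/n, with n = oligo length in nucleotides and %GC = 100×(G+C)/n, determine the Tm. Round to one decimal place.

Length n = 19. T=7, G=6, A=2, C=4
G+C = 10, so %GC = 10/19 × 100 = 52.632%
Salt term: 16.6 × (-0.297) = -4.93
GC term: 0.41 × 52.632 = 21.579; length term: −675/19 = −35.526
Tm = 81.5 + (-4.93) + 21.579 − 35.526 = 62.623 → 62.6°C

62.6°C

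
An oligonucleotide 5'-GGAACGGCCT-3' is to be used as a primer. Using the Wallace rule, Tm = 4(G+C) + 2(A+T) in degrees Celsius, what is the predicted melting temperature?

34°C

Counting bases: C=3, T=1, A=2, G=4
So N_AT = 3 and N_GC = 7.
Tm = 2(3) + 4(7) = 6 + 28 = 34°C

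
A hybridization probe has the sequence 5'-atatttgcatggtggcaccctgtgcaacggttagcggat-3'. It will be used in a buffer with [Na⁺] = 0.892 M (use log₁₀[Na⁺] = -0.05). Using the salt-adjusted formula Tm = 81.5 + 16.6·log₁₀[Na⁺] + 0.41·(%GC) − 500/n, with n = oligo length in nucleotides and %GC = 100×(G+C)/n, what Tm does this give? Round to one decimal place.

Length n = 39. Base counts: C=8, A=8, T=11, G=12
G+C = 20, so %GC = 20/39 × 100 = 51.282%
Salt term: 16.6 × (-0.05) = -0.83
GC term: 0.41 × 51.282 = 21.026; length term: −500/39 = −12.821
Tm = 81.5 + (-0.83) + 21.026 − 12.821 = 88.875 → 88.9°C

88.9°C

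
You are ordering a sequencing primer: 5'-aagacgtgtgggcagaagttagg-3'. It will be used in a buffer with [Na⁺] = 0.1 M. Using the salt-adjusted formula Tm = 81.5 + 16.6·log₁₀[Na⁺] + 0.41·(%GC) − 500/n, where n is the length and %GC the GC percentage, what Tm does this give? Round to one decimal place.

Length n = 23. Counting bases: T=4, A=7, C=2, G=10
G+C = 12, so %GC = 12/23 × 100 = 52.174%
Salt term: 16.6 × (-1) = -16.6
GC term: 0.41 × 52.174 = 21.391; length term: −500/23 = −21.739
Tm = 81.5 + (-16.6) + 21.391 − 21.739 = 64.552 → 64.6°C

64.6°C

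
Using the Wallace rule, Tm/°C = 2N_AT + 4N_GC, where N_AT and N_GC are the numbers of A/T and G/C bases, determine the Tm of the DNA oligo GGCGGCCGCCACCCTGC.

64°C

Scanning the sequence gives A=1, C=9, T=1, G=6.
So N_AT = 2 and N_GC = 15.
Tm = 2(2) + 4(15) = 4 + 60 = 64°C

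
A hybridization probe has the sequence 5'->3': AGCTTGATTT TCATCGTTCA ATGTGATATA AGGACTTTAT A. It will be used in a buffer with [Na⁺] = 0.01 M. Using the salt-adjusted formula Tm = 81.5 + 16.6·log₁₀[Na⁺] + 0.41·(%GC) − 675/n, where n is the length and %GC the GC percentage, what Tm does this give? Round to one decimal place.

Length n = 41. A=12, T=17, G=7, C=5
G+C = 12, so %GC = 12/41 × 100 = 29.268%
Salt term: 16.6 × (-2) = -33.2
GC term: 0.41 × 29.268 = 12; length term: −675/41 = −16.463
Tm = 81.5 + (-33.2) + 12 − 16.463 = 43.837 → 43.8°C

43.8°C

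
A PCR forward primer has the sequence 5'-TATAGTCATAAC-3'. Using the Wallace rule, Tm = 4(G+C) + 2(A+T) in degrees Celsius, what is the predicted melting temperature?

Scanning the sequence gives C=2, T=4, G=1, A=5.
So N_AT = 9 and N_GC = 3.
Tm = 2(9) + 4(3) = 18 + 12 = 30°C

30°C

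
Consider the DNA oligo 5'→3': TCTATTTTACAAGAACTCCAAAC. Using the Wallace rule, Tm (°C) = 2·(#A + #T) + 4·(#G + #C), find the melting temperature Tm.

Counting bases: T=7, C=6, A=9, G=1
AT pairs contribute 16, GC pairs contribute 7.
Tm = 2×16 + 4×7 = 60°C

60°C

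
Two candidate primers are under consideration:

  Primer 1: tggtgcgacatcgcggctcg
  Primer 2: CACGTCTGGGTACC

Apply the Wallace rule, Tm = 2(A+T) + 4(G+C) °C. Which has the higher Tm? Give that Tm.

Primer 1, 68°C

Primer 1: A+T=6, G+C=14 → Tm = 2(6)+4(14) = 68°C
Primer 2: A+T=5, G+C=9 → Tm = 2(5)+4(9) = 46°C
68°C vs 46°C → primer 1 is higher.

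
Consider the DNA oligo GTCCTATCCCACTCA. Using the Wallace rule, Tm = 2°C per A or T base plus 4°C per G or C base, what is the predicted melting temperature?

Scanning the sequence gives T=4, G=1, C=7, A=3.
A+T = 7, G+C = 8
Tm = 2(7) + 4(8) = 14 + 32 = 46°C

46°C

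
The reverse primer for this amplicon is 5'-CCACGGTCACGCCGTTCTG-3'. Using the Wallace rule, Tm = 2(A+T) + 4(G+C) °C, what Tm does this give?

64°C

Scanning the sequence gives G=5, T=4, A=2, C=8.
AT pairs contribute 6, GC pairs contribute 13.
Tm = 2(6) + 4(13) = 12 + 52 = 64°C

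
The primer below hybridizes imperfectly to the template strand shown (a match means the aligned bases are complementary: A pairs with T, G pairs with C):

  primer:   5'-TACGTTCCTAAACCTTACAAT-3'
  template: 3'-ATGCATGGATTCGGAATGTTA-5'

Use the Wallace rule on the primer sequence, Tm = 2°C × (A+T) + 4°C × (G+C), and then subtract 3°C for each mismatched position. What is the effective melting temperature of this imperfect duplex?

Primer base counts: A=7, T=7, G=1, C=6 → A+T=14, G+C=7
Perfect-match Tm = 2(14) + 4(7) = 28 + 28 = 56°C
Mismatches (positions where the bases are not complementary): 2 (at positions 6, 12)
Effective Tm = 56 − 2×3 = 56 − 6 = 50°C

50°C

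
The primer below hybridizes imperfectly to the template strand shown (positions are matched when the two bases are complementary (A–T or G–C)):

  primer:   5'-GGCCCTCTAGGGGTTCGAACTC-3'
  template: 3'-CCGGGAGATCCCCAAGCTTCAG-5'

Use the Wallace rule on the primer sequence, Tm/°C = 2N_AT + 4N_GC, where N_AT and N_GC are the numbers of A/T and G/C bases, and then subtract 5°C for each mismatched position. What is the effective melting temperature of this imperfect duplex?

67°C

Primer base counts: A=3, T=5, G=7, C=7 → A+T=8, G+C=14
Perfect-match Tm = 2(8) + 4(14) = 16 + 56 = 72°C
Mismatches (positions where the bases are not complementary): 1 (at position 20)
Effective Tm = 72 − 1×5 = 72 − 5 = 67°C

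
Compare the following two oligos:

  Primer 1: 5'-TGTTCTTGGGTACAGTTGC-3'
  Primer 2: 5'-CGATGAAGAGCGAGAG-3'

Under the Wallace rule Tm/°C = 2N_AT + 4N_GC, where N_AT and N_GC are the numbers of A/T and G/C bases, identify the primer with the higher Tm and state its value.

Primer 1: A+T=10, G+C=9 → Tm = 2(10)+4(9) = 56°C
Primer 2: A+T=7, G+C=9 → Tm = 2(7)+4(9) = 50°C
56°C vs 50°C → primer 1 is higher.

Primer 1, 56°C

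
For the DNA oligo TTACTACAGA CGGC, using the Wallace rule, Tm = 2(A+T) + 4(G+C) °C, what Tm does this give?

42°C

Scanning the sequence gives A=4, G=3, T=3, C=4.
A+T = 7, G+C = 7
Tm = 2(7) + 4(7) = 14 + 28 = 42°C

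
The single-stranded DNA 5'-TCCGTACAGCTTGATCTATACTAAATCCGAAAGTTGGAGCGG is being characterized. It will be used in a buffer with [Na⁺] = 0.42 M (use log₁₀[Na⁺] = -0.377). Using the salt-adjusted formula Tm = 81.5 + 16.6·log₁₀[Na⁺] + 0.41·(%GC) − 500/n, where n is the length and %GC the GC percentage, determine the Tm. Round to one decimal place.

81.9°C

Length n = 42. Counting bases: T=11, C=9, G=10, A=12
G+C = 19, so %GC = 19/42 × 100 = 45.238%
Salt term: 16.6 × (-0.377) = -6.258
GC term: 0.41 × 45.238 = 18.548; length term: −500/42 = −11.905
Tm = 81.5 + (-6.258) + 18.548 − 11.905 = 81.885 → 81.9°C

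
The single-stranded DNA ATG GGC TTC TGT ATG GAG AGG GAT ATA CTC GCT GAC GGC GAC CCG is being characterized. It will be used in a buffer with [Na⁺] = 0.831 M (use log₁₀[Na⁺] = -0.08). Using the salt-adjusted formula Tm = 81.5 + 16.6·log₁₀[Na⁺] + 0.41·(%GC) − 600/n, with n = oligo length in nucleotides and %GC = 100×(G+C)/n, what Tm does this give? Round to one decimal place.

90.5°C

Length n = 45. Scanning the sequence gives C=10, T=10, G=16, A=9.
G+C = 26, so %GC = 26/45 × 100 = 57.778%
Salt term: 16.6 × (-0.08) = -1.328
GC term: 0.41 × 57.778 = 23.689; length term: −600/45 = −13.333
Tm = 81.5 + (-1.328) + 23.689 − 13.333 = 90.528 → 90.5°C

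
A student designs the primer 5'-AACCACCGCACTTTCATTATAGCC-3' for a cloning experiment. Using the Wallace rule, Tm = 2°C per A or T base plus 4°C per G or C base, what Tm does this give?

Base counts: C=9, A=7, G=2, T=6
So N_AT = 13 and N_GC = 11.
Tm = 2(13) + 4(11) = 26 + 44 = 70°C

70°C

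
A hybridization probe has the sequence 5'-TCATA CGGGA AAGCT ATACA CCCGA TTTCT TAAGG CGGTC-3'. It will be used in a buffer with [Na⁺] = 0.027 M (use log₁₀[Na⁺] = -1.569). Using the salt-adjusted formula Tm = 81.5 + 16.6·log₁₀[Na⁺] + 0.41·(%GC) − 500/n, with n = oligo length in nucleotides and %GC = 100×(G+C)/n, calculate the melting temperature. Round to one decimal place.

62.4°C

Length n = 40. C=10, A=11, G=9, T=10
G+C = 19, so %GC = 19/40 × 100 = 47.5%
Salt term: 16.6 × (-1.569) = -26.045
GC term: 0.41 × 47.5 = 19.475; length term: −500/40 = −12.5
Tm = 81.5 + (-26.045) + 19.475 − 12.5 = 62.43 → 62.4°C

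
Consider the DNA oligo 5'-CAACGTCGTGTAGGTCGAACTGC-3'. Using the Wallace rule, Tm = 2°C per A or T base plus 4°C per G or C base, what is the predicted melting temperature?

Scanning the sequence gives A=5, C=6, G=7, T=5.
So N_AT = 10 and N_GC = 13.
Tm = 2×10 + 4×13 = 72°C

72°C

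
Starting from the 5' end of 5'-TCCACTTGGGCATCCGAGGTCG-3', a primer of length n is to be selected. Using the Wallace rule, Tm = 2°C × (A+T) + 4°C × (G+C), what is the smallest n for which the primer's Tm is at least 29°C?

First 9 bases: TCCACTTGG → Tm = 28°C (< 29°C)
First 10 bases: TCCACTTGGG → Tm = 32°C (≥ 29°C)
Each additional base adds 2°C (A/T) or 4°C (G/C), so Tm is non-decreasing in n; n = 10 is the first length to reach 29°C.

n = 10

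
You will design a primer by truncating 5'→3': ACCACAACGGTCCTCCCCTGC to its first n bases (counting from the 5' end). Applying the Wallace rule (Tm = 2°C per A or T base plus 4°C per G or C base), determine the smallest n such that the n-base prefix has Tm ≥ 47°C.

First 14 bases: ACCACAACGGTCCT → Tm = 44°C (< 47°C)
First 15 bases: ACCACAACGGTCCTC → Tm = 48°C (≥ 47°C)
Each additional base adds 2°C (A/T) or 4°C (G/C), so Tm is non-decreasing in n; n = 15 is the first length to reach 47°C.

n = 15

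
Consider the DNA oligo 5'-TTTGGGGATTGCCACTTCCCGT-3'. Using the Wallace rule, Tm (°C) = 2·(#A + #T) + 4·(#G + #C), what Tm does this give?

68°C

G=6, T=8, C=6, A=2
So N_AT = 10 and N_GC = 12.
Tm = 2×10 + 4×12 = 68°C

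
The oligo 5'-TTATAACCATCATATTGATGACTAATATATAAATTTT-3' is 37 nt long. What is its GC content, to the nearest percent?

Base counts: G=2, T=16, C=4, A=15
G+C = 2 + 4 = 6 out of 37 bases
%GC = 6/37 × 100 = 16.22% ≈ 16%

16%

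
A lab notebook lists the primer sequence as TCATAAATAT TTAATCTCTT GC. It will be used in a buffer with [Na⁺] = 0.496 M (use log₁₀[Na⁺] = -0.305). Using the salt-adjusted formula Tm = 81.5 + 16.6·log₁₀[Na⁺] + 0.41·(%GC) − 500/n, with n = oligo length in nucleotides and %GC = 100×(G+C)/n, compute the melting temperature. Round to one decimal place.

Length n = 22. Base counts: A=7, T=10, G=1, C=4
G+C = 5, so %GC = 5/22 × 100 = 22.727%
Salt term: 16.6 × (-0.305) = -5.063
GC term: 0.41 × 22.727 = 9.318; length term: −500/22 = −22.727
Tm = 81.5 + (-5.063) + 9.318 − 22.727 = 63.028 → 63.0°C

63.0°C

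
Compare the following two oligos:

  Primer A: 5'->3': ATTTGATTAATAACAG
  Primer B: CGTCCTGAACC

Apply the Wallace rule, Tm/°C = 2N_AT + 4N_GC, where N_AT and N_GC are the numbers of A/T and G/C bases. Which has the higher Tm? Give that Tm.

Primer A: A+T=13, G+C=3 → Tm = 2(13)+4(3) = 38°C
Primer B: A+T=4, G+C=7 → Tm = 2(4)+4(7) = 36°C
38°C vs 36°C → primer A is higher.

Primer A, 38°C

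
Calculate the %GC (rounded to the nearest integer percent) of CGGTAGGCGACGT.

69%

Base counts: C=3, A=2, G=6, T=2
G+C = 6 + 3 = 9 out of 13 bases
%GC = 9/13 × 100 = 69.23% ≈ 69%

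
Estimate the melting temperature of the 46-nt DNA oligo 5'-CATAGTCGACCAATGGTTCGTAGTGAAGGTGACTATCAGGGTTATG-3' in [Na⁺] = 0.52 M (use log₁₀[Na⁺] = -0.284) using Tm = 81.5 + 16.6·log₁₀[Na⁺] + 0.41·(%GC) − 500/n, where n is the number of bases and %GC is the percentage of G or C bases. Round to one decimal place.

84.6°C

Length n = 46. Scanning the sequence gives C=7, A=12, G=14, T=13.
G+C = 21, so %GC = 21/46 × 100 = 45.652%
Salt term: 16.6 × (-0.284) = -4.714
GC term: 0.41 × 45.652 = 18.717; length term: −500/46 = −10.87
Tm = 81.5 + (-4.714) + 18.717 − 10.87 = 84.633 → 84.6°C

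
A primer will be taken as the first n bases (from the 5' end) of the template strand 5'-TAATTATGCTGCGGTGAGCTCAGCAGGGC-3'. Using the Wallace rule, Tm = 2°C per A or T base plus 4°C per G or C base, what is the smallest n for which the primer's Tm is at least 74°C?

n = 25

First 24 bases: TAATTATGCTGCGGTGAGCTCAGC → Tm = 72°C (< 74°C)
First 25 bases: TAATTATGCTGCGGTGAGCTCAGCA → Tm = 74°C (≥ 74°C)
Since every base adds ≥2°C, Tm only increases with n, so the threshold is first crossed at n = 25.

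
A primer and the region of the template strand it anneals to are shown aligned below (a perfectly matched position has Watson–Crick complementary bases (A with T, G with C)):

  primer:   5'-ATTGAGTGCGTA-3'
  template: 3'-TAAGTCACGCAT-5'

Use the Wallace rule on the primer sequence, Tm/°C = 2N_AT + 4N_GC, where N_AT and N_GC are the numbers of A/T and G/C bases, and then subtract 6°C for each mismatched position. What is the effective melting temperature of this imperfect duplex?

28°C

Primer base counts: A=3, T=4, G=4, C=1 → A+T=7, G+C=5
Perfect-match Tm = 2(7) + 4(5) = 14 + 20 = 34°C
Mismatches (positions where the bases are not complementary): 1 (at position 4)
Effective Tm = 34 − 1×6 = 34 − 6 = 28°C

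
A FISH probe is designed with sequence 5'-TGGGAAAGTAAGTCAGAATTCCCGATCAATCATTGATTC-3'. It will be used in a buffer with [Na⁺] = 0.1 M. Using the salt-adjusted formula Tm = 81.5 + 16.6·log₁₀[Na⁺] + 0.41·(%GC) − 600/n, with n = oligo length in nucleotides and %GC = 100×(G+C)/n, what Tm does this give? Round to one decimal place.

Length n = 39. Counting bases: C=7, T=11, A=13, G=8
G+C = 15, so %GC = 15/39 × 100 = 38.462%
Salt term: 16.6 × (-1) = -16.6
GC term: 0.41 × 38.462 = 15.769; length term: −600/39 = −15.385
Tm = 81.5 + (-16.6) + 15.769 − 15.385 = 65.284 → 65.3°C

65.3°C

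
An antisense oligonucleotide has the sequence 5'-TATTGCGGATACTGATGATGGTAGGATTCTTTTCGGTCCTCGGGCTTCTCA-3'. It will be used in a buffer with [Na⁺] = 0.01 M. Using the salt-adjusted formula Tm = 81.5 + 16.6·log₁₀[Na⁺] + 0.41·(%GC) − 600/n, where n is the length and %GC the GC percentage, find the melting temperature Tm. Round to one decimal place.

Length n = 51. Counting bases: T=19, A=8, C=10, G=14
G+C = 24, so %GC = 24/51 × 100 = 47.059%
Salt term: 16.6 × (-2) = -33.2
GC term: 0.41 × 47.059 = 19.294; length term: −600/51 = −11.765
Tm = 81.5 + (-33.2) + 19.294 − 11.765 = 55.829 → 55.8°C

55.8°C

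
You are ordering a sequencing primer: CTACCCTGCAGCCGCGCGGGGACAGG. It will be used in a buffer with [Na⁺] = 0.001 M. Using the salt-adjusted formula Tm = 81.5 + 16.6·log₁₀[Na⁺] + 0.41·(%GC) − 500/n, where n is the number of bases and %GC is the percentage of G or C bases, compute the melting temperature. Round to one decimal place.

Length n = 26. Scanning the sequence gives T=2, A=4, G=10, C=10.
G+C = 20, so %GC = 20/26 × 100 = 76.923%
Salt term: 16.6 × (-3) = -49.8
GC term: 0.41 × 76.923 = 31.538; length term: −500/26 = −19.231
Tm = 81.5 + (-49.8) + 31.538 − 19.231 = 44.007 → 44.0°C

44.0°C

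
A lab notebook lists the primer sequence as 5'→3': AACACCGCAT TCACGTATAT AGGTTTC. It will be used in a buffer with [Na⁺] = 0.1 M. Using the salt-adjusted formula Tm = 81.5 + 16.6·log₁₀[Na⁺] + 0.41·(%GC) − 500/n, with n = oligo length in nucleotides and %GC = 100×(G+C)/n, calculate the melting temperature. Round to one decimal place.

Length n = 27. A=8, C=7, G=4, T=8
G+C = 11, so %GC = 11/27 × 100 = 40.741%
Salt term: 16.6 × (-1) = -16.6
GC term: 0.41 × 40.741 = 16.704; length term: −500/27 = −18.519
Tm = 81.5 + (-16.6) + 16.704 − 18.519 = 63.085 → 63.1°C

63.1°C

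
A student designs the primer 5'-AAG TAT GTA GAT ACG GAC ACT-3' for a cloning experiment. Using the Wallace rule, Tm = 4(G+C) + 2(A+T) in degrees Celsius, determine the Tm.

Counting bases: G=5, C=3, A=8, T=5
A+T = 13, G+C = 8
Tm = 2(13) + 4(8) = 26 + 32 = 58°C

58°C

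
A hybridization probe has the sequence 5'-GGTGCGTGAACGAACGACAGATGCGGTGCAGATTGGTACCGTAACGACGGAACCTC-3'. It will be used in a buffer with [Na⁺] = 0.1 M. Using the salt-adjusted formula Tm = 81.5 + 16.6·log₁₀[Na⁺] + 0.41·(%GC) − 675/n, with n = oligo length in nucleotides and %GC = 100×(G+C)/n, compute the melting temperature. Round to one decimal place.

76.3°C

Length n = 56. Scanning the sequence gives T=9, G=19, C=13, A=15.
G+C = 32, so %GC = 32/56 × 100 = 57.143%
Salt term: 16.6 × (-1) = -16.6
GC term: 0.41 × 57.143 = 23.429; length term: −675/56 = −12.054
Tm = 81.5 + (-16.6) + 23.429 − 12.054 = 76.275 → 76.3°C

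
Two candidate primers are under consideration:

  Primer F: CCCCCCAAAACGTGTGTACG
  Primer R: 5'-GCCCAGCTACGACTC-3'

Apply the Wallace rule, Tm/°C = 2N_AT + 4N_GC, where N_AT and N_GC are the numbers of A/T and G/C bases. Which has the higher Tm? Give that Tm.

Primer F: A+T=8, G+C=12 → Tm = 2(8)+4(12) = 64°C
Primer R: A+T=5, G+C=10 → Tm = 2(5)+4(10) = 50°C
64°C vs 50°C → primer F is higher.

Primer F, 64°C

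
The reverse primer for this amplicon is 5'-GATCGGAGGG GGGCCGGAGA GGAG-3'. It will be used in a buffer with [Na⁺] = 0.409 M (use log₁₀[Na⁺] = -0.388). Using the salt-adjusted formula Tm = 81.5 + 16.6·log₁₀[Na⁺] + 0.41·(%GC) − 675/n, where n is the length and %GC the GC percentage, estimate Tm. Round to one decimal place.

Length n = 24. Counting bases: A=5, C=3, G=15, T=1
G+C = 18, so %GC = 18/24 × 100 = 75%
Salt term: 16.6 × (-0.388) = -6.441
GC term: 0.41 × 75 = 30.75; length term: −675/24 = −28.125
Tm = 81.5 + (-6.441) + 30.75 − 28.125 = 77.684 → 77.7°C

77.7°C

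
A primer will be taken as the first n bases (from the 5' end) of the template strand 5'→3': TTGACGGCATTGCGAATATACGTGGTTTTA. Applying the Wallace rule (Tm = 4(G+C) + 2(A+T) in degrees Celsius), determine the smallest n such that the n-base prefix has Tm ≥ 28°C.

n = 9

First 8 bases: TTGACGGC → Tm = 26°C (< 28°C)
First 9 bases: TTGACGGCA → Tm = 28°C (≥ 28°C)
Each additional base adds 2°C (A/T) or 4°C (G/C), so Tm is non-decreasing in n; n = 9 is the first length to reach 28°C.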